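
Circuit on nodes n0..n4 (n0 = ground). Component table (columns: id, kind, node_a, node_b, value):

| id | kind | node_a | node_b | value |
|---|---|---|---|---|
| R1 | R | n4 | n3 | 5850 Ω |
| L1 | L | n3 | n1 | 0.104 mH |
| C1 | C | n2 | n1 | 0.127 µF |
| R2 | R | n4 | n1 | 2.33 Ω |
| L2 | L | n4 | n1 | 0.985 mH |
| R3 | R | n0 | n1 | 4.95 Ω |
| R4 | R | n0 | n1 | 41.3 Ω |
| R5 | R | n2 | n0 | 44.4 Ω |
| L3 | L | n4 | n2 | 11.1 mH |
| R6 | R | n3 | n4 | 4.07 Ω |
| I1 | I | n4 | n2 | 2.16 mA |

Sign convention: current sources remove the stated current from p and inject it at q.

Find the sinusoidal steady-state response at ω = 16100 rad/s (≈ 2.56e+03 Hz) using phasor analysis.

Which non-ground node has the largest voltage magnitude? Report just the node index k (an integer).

2

Element admittances at ω=16100 rad/s:
  Y(R1) = 0.0001709+0.000j S between n4,n3
  Y(L1) = 0.000-0.5972j S between n3,n1
  Y(C1) = 0.000+0.002045j S between n2,n1
  Y(R2) = 0.4292+0.000j S between n4,n1
  Y(L2) = 0.000-0.06306j S between n4,n1
  Y(R3) = 0.2020+0.000j S between n0,n1
  Y(R4) = 0.02421+0.000j S between n0,n1
  Y(R5) = 0.02252+0.000j S between n2,n0
  Y(L3) = 0.000-0.005596j S between n4,n2
  Y(R6) = 0.2457+0.000j S between n3,n4
  I1: injects 0.00216 A into n2 (from n4)
Assemble and solve the 4×4 MNA system:
  V(n1)=-0.009219-0.001668j  V(n2)=0.09261+0.01676j  V(n3)=-0.009074-0.002895j  V(n4)=-0.01205-0.003247j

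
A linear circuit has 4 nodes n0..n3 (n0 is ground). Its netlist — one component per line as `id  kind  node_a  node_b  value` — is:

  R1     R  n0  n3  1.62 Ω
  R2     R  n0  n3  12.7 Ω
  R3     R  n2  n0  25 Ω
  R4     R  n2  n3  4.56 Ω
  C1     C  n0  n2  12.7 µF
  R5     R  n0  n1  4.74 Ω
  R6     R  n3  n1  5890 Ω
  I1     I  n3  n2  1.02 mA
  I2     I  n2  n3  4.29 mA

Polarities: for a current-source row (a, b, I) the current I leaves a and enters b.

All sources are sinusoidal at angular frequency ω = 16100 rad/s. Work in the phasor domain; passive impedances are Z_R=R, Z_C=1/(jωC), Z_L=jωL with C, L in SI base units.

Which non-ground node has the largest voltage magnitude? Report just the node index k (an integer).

MNA unknowns: 3 node voltages V₁..V_3
R1: Y=0.6173+0.000j on G[0,3]
R2: Y=0.07874+0.000j on G[0,3]
R3: Y=0.04000+0.000j on G[2,0]
R4: Y=0.2193+0.000j on G[2,3]
C1: Y=0.000+0.2045j on G[0,2]
R5: Y=0.2110+0.000j on G[0,1]
R6: Y=0.0001698+0.000j on G[3,1]
I1: z[3]−=0.00102, z[2]+=0.00102
I2: z[2]−=0.00429, z[3]+=0.00429
solve → V1=1.701e-06+1.158e-06j, V2=-0.006080+0.006013j, V3=0.002115+0.001440j

2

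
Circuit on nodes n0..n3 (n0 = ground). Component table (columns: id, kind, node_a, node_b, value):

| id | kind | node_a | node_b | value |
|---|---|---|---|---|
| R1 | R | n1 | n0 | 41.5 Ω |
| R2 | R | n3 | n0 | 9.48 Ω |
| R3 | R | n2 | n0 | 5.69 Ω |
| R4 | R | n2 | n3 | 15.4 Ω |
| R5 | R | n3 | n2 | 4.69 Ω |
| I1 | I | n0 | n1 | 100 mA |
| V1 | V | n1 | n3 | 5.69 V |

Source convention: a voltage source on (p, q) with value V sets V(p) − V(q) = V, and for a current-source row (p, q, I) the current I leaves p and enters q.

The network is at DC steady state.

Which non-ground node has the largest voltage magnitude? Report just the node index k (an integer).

Element admittances at DC:
  Y(R1) = 0.02410 S between n1,n0
  Y(R2) = 0.1055 S between n3,n0
  Y(R3) = 0.1757 S between n2,n0
  Y(R4) = 0.06494 S between n2,n3
  Y(R5) = 0.2132 S between n3,n2
  I1: injects 0.1 A into n1 (from n0)
  V1: constraint V(n1)−V(n3) = 5.69
Assemble and solve the 4×4 MNA system:
  V(n1)=5.534  V(n2)=-0.09584  V(n3)=-0.1564
  i(V1)=-0.03334

1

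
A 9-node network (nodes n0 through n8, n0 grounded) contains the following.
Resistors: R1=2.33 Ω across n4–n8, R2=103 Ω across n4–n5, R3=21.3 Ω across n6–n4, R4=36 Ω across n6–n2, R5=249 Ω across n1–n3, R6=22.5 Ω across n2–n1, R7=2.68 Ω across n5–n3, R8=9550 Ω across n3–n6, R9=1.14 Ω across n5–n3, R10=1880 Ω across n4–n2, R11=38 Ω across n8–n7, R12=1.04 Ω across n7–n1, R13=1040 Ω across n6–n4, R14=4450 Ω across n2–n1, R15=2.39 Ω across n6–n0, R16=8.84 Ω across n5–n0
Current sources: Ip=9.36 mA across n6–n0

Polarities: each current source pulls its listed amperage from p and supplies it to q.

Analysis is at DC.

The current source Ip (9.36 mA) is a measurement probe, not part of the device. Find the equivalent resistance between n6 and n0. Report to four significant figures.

MNA unknowns: 8 node voltages V₁..V_8
R1: Y=0.4292 on G[4,8]
R2: Y=0.009709 on G[4,5]
R3: Y=0.04695 on G[6,4]
R4: Y=0.02778 on G[6,2]
R5: Y=0.004016 on G[1,3]
R6: Y=0.04444 on G[2,1]
R7: Y=0.3731 on G[5,3]
R8: Y=0.0001047 on G[3,6]
R9: Y=0.8772 on G[5,3]
R10: Y=0.0005319 on G[4,2]
R11: Y=0.02632 on G[8,7]
R12: Y=0.9615 on G[7,1]
R13: Y=0.0009615 on G[6,4]
R14: Y=0.0002247 on G[2,1]
R15: Y=0.4184 on G[6,0]
R16: Y=0.1131 on G[5,0]
Ip: z[6]−=0.00936, z[0]+=0.00936
solve → V1=-0.01825, V2=-0.01962, V3=-0.002057, V4=-0.01843, V5=-0.002003, V6=-0.02183, V7=-0.01826, V8=-0.01842

R_eq = 2.332 Ω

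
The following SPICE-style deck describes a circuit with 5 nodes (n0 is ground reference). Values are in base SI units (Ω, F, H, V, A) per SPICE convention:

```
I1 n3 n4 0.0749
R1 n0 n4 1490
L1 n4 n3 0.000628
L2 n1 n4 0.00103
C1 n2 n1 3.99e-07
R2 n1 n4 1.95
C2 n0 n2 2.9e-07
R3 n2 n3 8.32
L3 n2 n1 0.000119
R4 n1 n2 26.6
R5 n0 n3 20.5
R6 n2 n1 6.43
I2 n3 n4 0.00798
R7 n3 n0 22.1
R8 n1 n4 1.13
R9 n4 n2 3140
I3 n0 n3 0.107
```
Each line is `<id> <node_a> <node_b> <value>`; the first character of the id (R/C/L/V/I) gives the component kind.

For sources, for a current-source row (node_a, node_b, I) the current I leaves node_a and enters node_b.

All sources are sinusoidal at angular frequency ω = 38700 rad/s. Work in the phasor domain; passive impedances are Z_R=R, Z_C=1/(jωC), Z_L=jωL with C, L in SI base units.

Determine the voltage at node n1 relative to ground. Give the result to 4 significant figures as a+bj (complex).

Element admittances at ω=38700 rad/s:
  I1: injects 0.0749 A into n4 (from n3)
  Y(R1) = 0.0006711+0.000j S between n0,n4
  Y(L1) = 0.000-0.04115j S between n4,n3
  Y(L2) = 0.000-0.02509j S between n1,n4
  Y(C1) = 0.000+0.01544j S between n2,n1
  Y(R2) = 0.5128+0.000j S between n1,n4
  Y(C2) = 0.000+0.01122j S between n0,n2
  Y(R3) = 0.1202+0.000j S between n2,n3
  Y(L3) = 0.000-0.2171j S between n2,n1
  Y(R4) = 0.03759+0.000j S between n1,n2
  Y(R5) = 0.04878+0.000j S between n0,n3
  Y(R6) = 0.1555+0.000j S between n2,n1
  I2: injects 0.00798 A into n4 (from n3)
  Y(R7) = 0.04525+0.000j S between n3,n0
  Y(R8) = 0.8850+0.000j S between n1,n4
  Y(R9) = 0.0003185+0.000j S between n4,n2
  I3: injects 0.107 A into n3 (from n0)
Assemble and solve the 4×4 MNA system:
  V(n1)=1.755+0.1258j  V(n2)=1.661-0.1185j  V(n3)=1.111-0.1993j  V(n4)=1.802+0.1469j

1.755+0.1258j V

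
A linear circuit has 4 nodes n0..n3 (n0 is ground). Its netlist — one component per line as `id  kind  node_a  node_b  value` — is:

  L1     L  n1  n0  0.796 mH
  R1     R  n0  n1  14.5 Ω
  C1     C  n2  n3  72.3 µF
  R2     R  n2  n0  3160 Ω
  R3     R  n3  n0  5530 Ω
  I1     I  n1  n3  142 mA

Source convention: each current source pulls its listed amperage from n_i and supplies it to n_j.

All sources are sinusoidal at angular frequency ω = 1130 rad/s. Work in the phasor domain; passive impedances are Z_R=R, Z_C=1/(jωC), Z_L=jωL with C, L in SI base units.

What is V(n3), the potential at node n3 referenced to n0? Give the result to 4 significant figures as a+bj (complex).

285.6-0.7039j V

Element admittances at ω=1130 rad/s:
  Y(L1) = 0.000-1.112j S between n1,n0
  Y(R1) = 0.06897+0.000j S between n0,n1
  Y(C1) = 0.000+0.08170j S between n2,n3
  Y(R2) = 0.0003165+0.000j S between n2,n0
  Y(R3) = 0.0001808+0.000j S between n3,n0
  I1: injects 0.142 A into n3 (from n1)
Assemble and solve the 3×3 MNA system:
  V(n1)=-0.007893-0.1272j  V(n2)=285.5+0.4022j  V(n3)=285.6-0.7039j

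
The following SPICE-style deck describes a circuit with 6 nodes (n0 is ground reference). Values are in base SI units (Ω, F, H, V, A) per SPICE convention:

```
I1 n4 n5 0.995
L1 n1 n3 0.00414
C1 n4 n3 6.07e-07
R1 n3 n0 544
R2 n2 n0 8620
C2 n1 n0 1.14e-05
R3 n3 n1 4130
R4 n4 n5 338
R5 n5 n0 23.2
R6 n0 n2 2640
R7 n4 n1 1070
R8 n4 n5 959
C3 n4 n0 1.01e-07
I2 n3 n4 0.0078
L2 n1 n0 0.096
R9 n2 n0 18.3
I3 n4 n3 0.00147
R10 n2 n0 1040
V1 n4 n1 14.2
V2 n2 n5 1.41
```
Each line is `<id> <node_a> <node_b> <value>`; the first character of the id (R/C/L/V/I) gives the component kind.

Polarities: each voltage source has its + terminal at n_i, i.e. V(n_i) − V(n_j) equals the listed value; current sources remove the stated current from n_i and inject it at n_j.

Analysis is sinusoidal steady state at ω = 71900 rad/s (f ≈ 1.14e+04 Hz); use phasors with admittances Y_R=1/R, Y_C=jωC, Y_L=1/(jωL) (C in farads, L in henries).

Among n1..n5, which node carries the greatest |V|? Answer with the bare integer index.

MNA unknowns: 5 node voltages V₁..V_5 plus 2 source currents (V1, V2)
I1: z[4]−=0.995, z[5]+=0.995
L1: Y=0.000-0.003359j on G[1,3]
C1: Y=0.000+0.04364j on G[4,3]
R1: Y=0.001838+0.000j on G[3,0]
R2: Y=0.0001160+0.000j on G[2,0]
C2: Y=0.000+0.8197j on G[1,0]
R3: Y=0.0002421+0.000j on G[3,1]
R4: Y=0.002959+0.000j on G[4,5]
R5: Y=0.04310+0.000j on G[5,0]
R6: Y=0.0003788+0.000j on G[0,2]
R7: Y=0.0009346+0.000j on G[4,1]
R8: Y=0.001043+0.000j on G[4,5]
C3: Y=0.000+0.007262j on G[4,0]
I2: z[3]−=0.0078, z[4]+=0.0078
L2: Y=0.000-0.0001449j on G[1,0]
R9: Y=0.05464+0.000j on G[2,0]
I3: z[4]−=0.00147, z[3]+=0.00147
R10: Y=0.0009615+0.000j on G[2,0]
V1: row V4−V1=14.2, i_V1 at 4,1
V2: row V2−V5=1.41, i_V2 at 2,5
solve → V1=-0.1355+1.260j, V2=10.83+0.04884j, V3=15.14+2.200j, V4=14.06+1.260j, V5=9.420+0.04884j
aux → i_V1=-1.052-0.05992j, i_V2=-0.6076-0.002740j

3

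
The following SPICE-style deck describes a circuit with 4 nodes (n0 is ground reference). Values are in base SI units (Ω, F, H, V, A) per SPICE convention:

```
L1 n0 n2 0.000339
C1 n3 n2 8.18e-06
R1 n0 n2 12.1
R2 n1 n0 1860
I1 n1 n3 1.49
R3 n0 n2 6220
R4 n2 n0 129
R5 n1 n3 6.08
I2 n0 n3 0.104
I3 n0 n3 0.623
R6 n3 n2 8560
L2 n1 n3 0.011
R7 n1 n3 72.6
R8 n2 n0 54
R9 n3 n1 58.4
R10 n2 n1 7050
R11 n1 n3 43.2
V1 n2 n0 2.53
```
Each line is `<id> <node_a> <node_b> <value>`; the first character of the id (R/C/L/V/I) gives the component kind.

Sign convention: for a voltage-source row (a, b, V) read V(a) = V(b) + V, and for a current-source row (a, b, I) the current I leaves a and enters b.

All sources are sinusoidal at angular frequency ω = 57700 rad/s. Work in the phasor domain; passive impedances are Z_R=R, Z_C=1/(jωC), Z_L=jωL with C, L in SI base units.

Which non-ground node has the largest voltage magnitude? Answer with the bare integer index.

1

Apply KCL at each of the 3 non-ground nodes and solve the resulting linear system.
Node n1: branches {R2, I1, R5, L2, R7, R9, R10, R11} → V_1 = -4.271-1.591j
Node n2: branches {L1, C1, R1, R3, R4, R6, R8, R10, V1} → V_2 = 2.530+0.000j
Node n3: branches {C1, I1, R5, I2, I3, R6, L2, R7, R9, R11} → V_3 = 2.533-1.547j
Source currents: i(V1)=0.4533+0.1302j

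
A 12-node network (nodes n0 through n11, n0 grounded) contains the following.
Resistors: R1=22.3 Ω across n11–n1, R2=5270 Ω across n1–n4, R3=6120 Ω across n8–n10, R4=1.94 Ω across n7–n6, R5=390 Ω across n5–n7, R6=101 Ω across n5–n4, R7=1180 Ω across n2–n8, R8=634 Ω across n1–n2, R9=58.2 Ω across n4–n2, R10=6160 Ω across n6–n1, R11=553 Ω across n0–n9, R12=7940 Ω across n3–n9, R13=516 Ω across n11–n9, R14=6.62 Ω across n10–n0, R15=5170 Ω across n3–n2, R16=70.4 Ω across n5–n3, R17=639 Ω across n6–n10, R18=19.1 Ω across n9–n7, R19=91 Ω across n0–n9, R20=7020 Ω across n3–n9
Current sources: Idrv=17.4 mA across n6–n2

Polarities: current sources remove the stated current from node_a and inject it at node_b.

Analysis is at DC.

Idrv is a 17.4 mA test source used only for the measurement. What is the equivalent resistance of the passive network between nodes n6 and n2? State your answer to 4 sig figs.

R_eq = 334.8 Ω

Apply KCL at each of the 11 non-ground nodes and solve the resulting linear system.
Node n1: branches {R1, R2, R8, R10} → V_1 = 2.570
Node n2: branches {R7, R8, R9, R15, Idrv} → V_2 = 5.636
Node n3: branches {R12, R15, R16, R20} → V_3 = 3.813
Node n4: branches {R2, R6, R9} → V_4 = 4.970
Node n5: branches {R5, R6, R16} → V_5 = 3.861
Node n6: branches {R4, R10, R17, Idrv} → V_6 = -0.1902
Node n7: branches {R4, R5, R18} → V_7 = -0.1579
Node n8: branches {R3, R7} → V_8 = 4.726
Node n9: branches {R11, R12, R13, R18, R19, R20} → V_9 = -0.03666
Node n10: branches {R3, R14, R17} → V_10 = 0.003106
Node n11: branches {R1, R13} → V_11 = 2.462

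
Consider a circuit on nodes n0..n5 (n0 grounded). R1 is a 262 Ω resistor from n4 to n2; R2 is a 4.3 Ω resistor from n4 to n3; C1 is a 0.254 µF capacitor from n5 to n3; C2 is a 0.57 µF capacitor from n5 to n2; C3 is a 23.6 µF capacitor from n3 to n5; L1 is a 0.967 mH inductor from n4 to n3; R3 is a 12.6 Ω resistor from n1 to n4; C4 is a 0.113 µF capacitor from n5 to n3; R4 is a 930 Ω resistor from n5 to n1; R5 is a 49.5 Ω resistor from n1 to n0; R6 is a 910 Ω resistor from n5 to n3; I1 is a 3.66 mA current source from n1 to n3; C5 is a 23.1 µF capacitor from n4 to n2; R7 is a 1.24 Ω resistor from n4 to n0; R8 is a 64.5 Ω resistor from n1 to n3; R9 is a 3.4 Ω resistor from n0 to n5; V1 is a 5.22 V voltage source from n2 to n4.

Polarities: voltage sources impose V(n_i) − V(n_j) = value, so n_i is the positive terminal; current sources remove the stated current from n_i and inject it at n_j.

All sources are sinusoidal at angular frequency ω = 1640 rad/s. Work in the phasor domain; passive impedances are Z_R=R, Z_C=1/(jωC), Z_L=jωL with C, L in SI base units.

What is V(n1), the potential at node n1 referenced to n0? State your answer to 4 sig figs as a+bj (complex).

-0.03141-0.004153j V

Element admittances at ω=1640 rad/s:
  Y(R1) = 0.003817+0.000j S between n4,n2
  Y(R2) = 0.2326+0.000j S between n4,n3
  Y(C1) = 0.000+0.0004166j S between n5,n3
  Y(C2) = 0.000+0.0009348j S between n5,n2
  Y(C3) = 0.000+0.03870j S between n3,n5
  Y(L1) = 0.000-0.6306j S between n4,n3
  Y(R3) = 0.07937+0.000j S between n1,n4
  Y(C4) = 0.000+0.0001853j S between n5,n3
  Y(R4) = 0.001075+0.000j S between n5,n1
  Y(R5) = 0.02020+0.000j S between n1,n0
  Y(R6) = 0.001099+0.000j S between n5,n3
  I1: injects 0.00366 A into n3 (from n1)
  Y(C5) = 0.000+0.03788j S between n4,n2
  Y(R7) = 0.8065+0.000j S between n4,n0
  Y(R8) = 0.01550+0.000j S between n1,n3
  Y(R9) = 0.2941+0.000j S between n0,n5
  V1: constraint V(n2)−V(n4) = 5.22
Assemble and solve the 6×6 MNA system:
  V(n1)=-0.03141-0.004153j  V(n2)=5.220-0.005825j  V(n3)=0.001080-0.002417j  V(n4)=-0.0001018-0.005825j  V(n5)=0.002437+0.01626j
  i(V1)=-0.01994-0.2026j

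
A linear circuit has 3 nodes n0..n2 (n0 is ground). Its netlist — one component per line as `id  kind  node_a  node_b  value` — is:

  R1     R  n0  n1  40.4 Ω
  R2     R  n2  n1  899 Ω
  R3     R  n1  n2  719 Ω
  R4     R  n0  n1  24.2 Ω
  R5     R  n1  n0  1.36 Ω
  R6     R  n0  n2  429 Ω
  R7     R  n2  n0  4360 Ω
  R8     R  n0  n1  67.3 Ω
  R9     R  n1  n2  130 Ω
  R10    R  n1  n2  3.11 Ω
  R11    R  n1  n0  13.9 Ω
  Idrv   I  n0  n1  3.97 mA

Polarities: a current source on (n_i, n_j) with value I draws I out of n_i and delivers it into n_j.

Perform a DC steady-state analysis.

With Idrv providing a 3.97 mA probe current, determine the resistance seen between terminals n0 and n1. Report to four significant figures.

MNA unknowns: 2 node voltages V₁..V_2
R1: Y=0.02475 on G[0,1]
R2: Y=0.001112 on G[2,1]
R3: Y=0.001391 on G[1,2]
R4: Y=0.04132 on G[0,1]
R5: Y=0.7353 on G[1,0]
R6: Y=0.002331 on G[0,2]
R7: Y=0.0002294 on G[2,0]
R8: Y=0.01486 on G[0,1]
R9: Y=0.007692 on G[1,2]
R10: Y=0.3215 on G[1,2]
R11: Y=0.07194 on G[1,0]
Idrv: z[0]−=0.00397, z[1]+=0.00397
solve → V1=0.004457, V2=0.004423

R_eq = 1.123 Ω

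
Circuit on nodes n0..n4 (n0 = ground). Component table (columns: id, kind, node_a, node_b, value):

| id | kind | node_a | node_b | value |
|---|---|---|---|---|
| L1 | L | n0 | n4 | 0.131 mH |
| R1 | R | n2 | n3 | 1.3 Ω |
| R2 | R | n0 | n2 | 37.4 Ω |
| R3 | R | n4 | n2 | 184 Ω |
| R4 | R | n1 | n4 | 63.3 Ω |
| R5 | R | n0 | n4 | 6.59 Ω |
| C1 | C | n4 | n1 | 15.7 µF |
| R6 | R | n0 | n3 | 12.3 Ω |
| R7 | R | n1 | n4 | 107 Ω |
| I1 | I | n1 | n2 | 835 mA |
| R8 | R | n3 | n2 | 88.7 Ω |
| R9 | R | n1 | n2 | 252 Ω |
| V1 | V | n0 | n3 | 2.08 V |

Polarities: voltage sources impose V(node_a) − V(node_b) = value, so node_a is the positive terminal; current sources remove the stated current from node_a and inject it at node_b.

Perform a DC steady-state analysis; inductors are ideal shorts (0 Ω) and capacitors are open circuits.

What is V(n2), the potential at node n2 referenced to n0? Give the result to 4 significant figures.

MNA unknowns: 4 node voltages V₁..V_4 plus 2 source currents (L1, V1)
L1: row V0−V4=0, i_L1 at 0,4
R1: Y=0.7692 on G[2,3]
R2: Y=0.02674 on G[0,2]
R3: Y=0.005435 on G[4,2]
R4: Y=0.01580 on G[1,4]
R5: Y=0.1517 on G[0,4]
C1: Y=0.000 on G[4,1]
R6: Y=0.08130 on G[0,3]
R7: Y=0.009346 on G[1,4]
I1: z[1]−=0.835, z[2]+=0.835
R8: Y=0.01127 on G[3,2]
R9: Y=0.003968 on G[1,2]
V1: row V0−V3=2.08, i_V1 at 0,3
solve → V1=-28.83, V2=-1.106, V3=-2.080, V4=0.000
aux → i_L1=0.7310, i_V1=-0.9296

-1.106 V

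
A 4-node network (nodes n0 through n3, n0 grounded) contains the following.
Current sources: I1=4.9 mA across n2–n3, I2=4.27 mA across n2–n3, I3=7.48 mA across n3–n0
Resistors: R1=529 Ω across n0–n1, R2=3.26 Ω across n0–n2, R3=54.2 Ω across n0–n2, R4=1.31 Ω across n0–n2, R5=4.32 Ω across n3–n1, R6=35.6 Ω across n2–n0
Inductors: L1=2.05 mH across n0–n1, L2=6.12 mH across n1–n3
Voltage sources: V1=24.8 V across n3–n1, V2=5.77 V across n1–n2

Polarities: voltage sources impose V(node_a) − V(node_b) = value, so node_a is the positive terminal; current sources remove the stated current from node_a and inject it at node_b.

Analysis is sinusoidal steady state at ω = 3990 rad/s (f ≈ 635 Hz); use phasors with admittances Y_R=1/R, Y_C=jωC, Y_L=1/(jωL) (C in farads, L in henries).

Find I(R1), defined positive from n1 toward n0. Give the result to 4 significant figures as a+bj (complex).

0.01075+0.001175j A

MNA unknowns: 3 node voltages V₁..V_3 plus 2 source currents (V1, V2)
I1: z[2]−=0.0049, z[3]+=0.0049
R1: Y=0.001890+0.000j on G[0,1]
I2: z[2]−=0.00427, z[3]+=0.00427
L1: Y=0.000-0.1223j on G[0,1]
R2: Y=0.3067+0.000j on G[0,2]
L2: Y=0.000-0.04095j on G[1,3]
R3: Y=0.01845+0.000j on G[0,2]
R4: Y=0.7634+0.000j on G[0,2]
I3: z[3]−=0.00748, z[0]+=0.00748
R5: Y=0.2315+0.000j on G[3,1]
R6: Y=0.02809+0.000j on G[2,0]
V1: row V3−V1=24.8, i_V1 at 3,1
V2: row V1−V2=5.77, i_V2 at 1,2
solve → V1=5.686+0.6214j, V2=-0.08436+0.6214j, V3=30.49+0.6214j
aux → i_V1=-5.739+1.016j, i_V2=-0.08503+0.6939j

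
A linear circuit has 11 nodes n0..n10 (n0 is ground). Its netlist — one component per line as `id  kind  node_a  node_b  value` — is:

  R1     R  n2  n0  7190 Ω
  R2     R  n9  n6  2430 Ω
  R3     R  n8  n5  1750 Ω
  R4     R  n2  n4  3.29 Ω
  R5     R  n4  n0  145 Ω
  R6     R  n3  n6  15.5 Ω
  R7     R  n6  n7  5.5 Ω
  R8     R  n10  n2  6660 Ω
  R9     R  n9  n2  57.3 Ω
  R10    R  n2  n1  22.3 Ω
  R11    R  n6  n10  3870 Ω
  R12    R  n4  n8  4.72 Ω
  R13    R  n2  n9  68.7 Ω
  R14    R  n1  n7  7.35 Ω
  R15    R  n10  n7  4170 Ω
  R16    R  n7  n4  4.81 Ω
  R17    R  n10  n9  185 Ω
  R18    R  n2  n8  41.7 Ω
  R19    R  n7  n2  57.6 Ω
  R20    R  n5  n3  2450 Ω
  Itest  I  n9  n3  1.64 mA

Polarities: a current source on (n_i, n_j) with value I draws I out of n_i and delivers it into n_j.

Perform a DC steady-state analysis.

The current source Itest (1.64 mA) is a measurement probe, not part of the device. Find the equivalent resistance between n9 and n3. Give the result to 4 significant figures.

Element admittances at DC:
  Y(R1) = 0.0001391 S between n2,n0
  Y(R2) = 0.0004115 S between n9,n6
  Y(R3) = 0.0005714 S between n8,n5
  Y(R4) = 0.3040 S between n2,n4
  Y(R5) = 0.006897 S between n4,n0
  Y(R6) = 0.06452 S between n3,n6
  Y(R7) = 0.1818 S between n6,n7
  Y(R8) = 0.0001502 S between n10,n2
  Y(R9) = 0.01745 S between n9,n2
  Y(R10) = 0.04484 S between n2,n1
  Y(R11) = 0.0002584 S between n6,n10
  Y(R12) = 0.2119 S between n4,n8
  Y(R13) = 0.01456 S between n2,n9
  Y(R14) = 0.1361 S between n1,n7
  Y(R15) = 0.0002398 S between n10,n7
  Y(R16) = 0.2079 S between n7,n4
  Y(R17) = 0.005405 S between n10,n9
  Y(R18) = 0.02398 S between n2,n8
  Y(R19) = 0.01736 S between n7,n2
  Y(R20) = 0.0004082 S between n5,n3
  Itest: injects 0.00164 A into n3 (from n9)
Assemble and solve the 10×10 MNA system:
  V(n1)=0.003267  V(n2)=-0.003403  V(n3)=0.03947  V(n4)=6.862e-05  V(n5)=0.01630  V(n6)=0.01420  V(n7)=0.005465  V(n8)=-0.0002443  V(n9)=-0.05270  V(n10)=-0.04632

R_eq = 56.20 Ω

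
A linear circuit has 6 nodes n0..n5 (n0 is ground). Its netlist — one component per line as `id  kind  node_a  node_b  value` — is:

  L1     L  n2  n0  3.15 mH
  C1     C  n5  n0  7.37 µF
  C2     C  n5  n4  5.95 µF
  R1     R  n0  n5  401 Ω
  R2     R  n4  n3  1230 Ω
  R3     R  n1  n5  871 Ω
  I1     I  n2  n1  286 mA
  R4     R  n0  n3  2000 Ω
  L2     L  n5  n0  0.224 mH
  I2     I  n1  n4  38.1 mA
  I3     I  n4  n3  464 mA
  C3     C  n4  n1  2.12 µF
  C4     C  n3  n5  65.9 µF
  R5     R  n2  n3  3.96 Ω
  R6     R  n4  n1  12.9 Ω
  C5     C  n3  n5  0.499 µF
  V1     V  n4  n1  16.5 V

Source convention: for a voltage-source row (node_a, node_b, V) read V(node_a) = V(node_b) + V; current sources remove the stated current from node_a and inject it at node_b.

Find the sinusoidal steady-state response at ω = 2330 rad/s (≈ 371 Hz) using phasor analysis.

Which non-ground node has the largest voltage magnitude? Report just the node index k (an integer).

Element admittances at ω=2330 rad/s:
  Y(L1) = 0.000-0.1362j S between n2,n0
  Y(C1) = 0.000+0.01717j S between n5,n0
  Y(C2) = 0.000+0.01386j S between n5,n4
  Y(R1) = 0.002494+0.000j S between n0,n5
  Y(R2) = 0.0008130+0.000j S between n4,n3
  Y(R3) = 0.001148+0.000j S between n1,n5
  I1: injects 0.286 A into n1 (from n2)
  Y(R4) = 0.0005000+0.000j S between n0,n3
  Y(L2) = 0.000-1.916j S between n5,n0
  I2: injects 0.0381 A into n4 (from n1)
  I3: injects 0.464 A into n3 (from n4)
  Y(C3) = 0.000+0.004940j S between n4,n1
  Y(C4) = 0.000+0.1535j S between n3,n5
  Y(R5) = 0.2525+0.000j S between n2,n3
  Y(R6) = 0.07752+0.000j S between n4,n1
  Y(C5) = 0.000+0.001163j S between n3,n5
  V1: constraint V(n4)−V(n1) = 16.5
Assemble and solve the 6×6 MNA system:
  V(n1)=-18.36+11.32j  V(n2)=1.253-2.385j  V(n3)=1.098-3.061j  V(n4)=-1.858+11.32j  V(n5)=-0.09046+0.1710j
  i(V1)=-1.548-0.06870j

1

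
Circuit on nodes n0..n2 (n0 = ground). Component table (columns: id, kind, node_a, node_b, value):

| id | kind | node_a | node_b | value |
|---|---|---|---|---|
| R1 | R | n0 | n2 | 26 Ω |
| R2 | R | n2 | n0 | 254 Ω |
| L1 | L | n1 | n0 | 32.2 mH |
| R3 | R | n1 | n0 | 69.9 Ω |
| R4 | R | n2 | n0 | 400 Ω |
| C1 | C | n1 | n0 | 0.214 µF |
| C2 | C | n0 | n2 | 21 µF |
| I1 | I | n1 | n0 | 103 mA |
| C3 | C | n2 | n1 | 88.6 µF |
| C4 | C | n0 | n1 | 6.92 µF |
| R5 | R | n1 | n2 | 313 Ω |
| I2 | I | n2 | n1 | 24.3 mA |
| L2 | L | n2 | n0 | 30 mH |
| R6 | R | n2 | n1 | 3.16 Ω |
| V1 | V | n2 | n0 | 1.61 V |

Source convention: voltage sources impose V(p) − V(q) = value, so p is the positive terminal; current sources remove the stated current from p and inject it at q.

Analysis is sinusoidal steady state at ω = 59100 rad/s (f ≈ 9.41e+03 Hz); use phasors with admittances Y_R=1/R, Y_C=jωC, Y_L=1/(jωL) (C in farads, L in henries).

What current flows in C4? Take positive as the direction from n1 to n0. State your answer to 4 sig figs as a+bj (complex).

MNA unknowns: 2 node voltages V₁..V_2 plus 1 source current (V1)
R1: Y=0.03846+0.000j on G[0,2]
R2: Y=0.003937+0.000j on G[2,0]
L1: Y=0.000-0.0005255j on G[1,0]
R3: Y=0.01431+0.000j on G[1,0]
R4: Y=0.002500+0.000j on G[2,0]
C1: Y=0.000+0.01265j on G[1,0]
C2: Y=0.000+1.241j on G[0,2]
I1: z[1]−=0.103, z[0]+=0.103
C3: Y=0.000+5.236j on G[2,1]
C4: Y=0.000+0.4090j on G[0,1]
R5: Y=0.003195+0.000j on G[1,2]
I2: z[2]−=0.0243, z[1]+=0.0243
L2: Y=0.000-0.0005640j on G[2,0]
R6: Y=0.3165+0.000j on G[2,1]
V1: row V2−V0=1.61, i_V1 at 2,0
solve → V1=1.490+0.01087j, V2=1.610+0.000j
aux → i_V1=-0.1920-2.625j

-0.004446+0.6092j A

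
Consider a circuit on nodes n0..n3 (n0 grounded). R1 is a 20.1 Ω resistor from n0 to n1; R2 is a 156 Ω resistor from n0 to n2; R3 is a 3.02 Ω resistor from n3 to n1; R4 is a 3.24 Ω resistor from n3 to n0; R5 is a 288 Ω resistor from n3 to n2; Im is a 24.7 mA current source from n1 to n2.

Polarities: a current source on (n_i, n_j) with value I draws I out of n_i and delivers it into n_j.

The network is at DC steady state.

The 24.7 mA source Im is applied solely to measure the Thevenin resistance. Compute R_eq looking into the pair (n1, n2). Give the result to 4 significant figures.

MNA unknowns: 3 node voltages V₁..V_3
R1: Y=0.04975 on G[0,1]
R2: Y=0.006410 on G[0,2]
R3: Y=0.3311 on G[3,1]
R4: Y=0.3086 on G[3,0]
R5: Y=0.003472 on G[3,2]
Im: z[1]−=0.0247, z[2]+=0.0247
solve → V1=-0.09626, V2=2.487, V3=-0.03613

R_eq = 104.6 Ω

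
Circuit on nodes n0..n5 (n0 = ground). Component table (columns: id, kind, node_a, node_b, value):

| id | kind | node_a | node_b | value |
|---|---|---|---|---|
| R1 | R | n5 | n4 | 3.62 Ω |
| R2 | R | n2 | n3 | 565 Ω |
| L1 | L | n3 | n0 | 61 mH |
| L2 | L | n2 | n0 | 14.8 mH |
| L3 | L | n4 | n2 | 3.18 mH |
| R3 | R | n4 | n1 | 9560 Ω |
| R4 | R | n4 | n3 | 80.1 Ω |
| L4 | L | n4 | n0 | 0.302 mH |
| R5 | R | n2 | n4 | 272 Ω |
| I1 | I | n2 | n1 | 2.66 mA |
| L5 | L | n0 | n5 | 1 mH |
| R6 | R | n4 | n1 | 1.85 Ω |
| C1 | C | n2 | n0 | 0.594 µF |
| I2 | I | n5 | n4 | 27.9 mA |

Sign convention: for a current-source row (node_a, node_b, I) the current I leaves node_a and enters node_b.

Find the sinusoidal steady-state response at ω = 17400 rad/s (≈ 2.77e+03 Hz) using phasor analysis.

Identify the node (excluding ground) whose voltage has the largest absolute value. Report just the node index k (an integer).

2

MNA unknowns: 5 node voltages V₁..V_5
R1: Y=0.2762+0.000j on G[5,4]
R2: Y=0.001770+0.000j on G[2,3]
L1: Y=0.000-0.0009422j on G[3,0]
L2: Y=0.000-0.003883j on G[2,0]
L3: Y=0.000-0.01807j on G[4,2]
R3: Y=0.0001046+0.000j on G[4,1]
R4: Y=0.01248+0.000j on G[4,3]
L4: Y=0.000-0.1903j on G[4,0]
R5: Y=0.003676+0.000j on G[2,4]
I1: z[2]−=0.00266, z[1]+=0.00266
L5: Y=0.000-0.05747j on G[0,5]
R6: Y=0.5405+0.000j on G[4,1]
C1: Y=0.000+0.01034j on G[2,0]
I2: z[5]−=0.0279, z[4]+=0.0279
solve → V1=0.02603-0.001341j, V2=-0.05507-0.1965j, V3=0.01328-0.02469j, V4=0.02111-0.001341j, V5=-0.07631-0.01722j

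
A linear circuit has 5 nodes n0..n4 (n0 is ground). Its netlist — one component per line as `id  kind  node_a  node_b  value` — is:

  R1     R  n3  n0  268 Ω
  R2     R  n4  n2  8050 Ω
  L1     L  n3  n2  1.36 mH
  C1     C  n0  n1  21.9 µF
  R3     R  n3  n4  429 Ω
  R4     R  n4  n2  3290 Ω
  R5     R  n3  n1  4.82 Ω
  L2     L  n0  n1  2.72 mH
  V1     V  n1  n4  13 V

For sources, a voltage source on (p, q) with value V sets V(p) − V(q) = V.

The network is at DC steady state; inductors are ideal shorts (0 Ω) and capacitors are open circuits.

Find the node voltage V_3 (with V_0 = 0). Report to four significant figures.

-0.1676 V

Element admittances at DC:
  Y(R1) = 0.003731 S between n3,n0
  Y(R2) = 0.0001242 S between n4,n2
  L1: short n3↔n2 (DC inductor)
  Y(C1) = 0.000 S between n0,n1
  Y(R3) = 0.002331 S between n3,n4
  Y(R4) = 0.0003040 S between n4,n2
  Y(R5) = 0.2075 S between n3,n1
  L2: short n0↔n1 (DC inductor)
  V1: constraint V(n1)−V(n4) = 13
Assemble and solve the 7×7 MNA system:
  V(n1)=0.000  V(n2)=-0.1676  V(n3)=-0.1676  V(n4)=-13.00
  i(L1)=0.005494  i(L2)=-0.0006255  i(V1)=-0.03541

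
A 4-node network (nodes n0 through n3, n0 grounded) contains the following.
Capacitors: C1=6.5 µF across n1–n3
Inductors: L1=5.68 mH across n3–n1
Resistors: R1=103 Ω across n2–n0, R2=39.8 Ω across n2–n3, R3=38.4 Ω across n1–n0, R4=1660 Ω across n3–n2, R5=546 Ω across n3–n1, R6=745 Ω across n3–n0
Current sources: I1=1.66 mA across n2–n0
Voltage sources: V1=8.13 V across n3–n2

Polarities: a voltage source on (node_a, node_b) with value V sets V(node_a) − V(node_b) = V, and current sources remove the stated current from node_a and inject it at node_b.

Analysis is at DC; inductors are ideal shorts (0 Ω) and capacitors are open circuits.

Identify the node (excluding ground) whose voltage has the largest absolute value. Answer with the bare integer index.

Element admittances at DC:
  Y(C1) = 0.000 S between n1,n3
  L1: short n3↔n1 (DC inductor)
  Y(R1) = 0.009709 S between n2,n0
  Y(R2) = 0.02513 S between n2,n3
  Y(R3) = 0.02604 S between n1,n0
  Y(R4) = 0.0006024 S between n3,n2
  I1: injects 0.00166 A into n0 (from n2)
  Y(R5) = 0.001832 S between n3,n1
  Y(R6) = 0.001342 S between n3,n0
  V1: constraint V(n3)−V(n2) = 8.13
Assemble and solve the 5×5 MNA system:
  V(n1)=2.083  V(n2)=-6.047  V(n3)=2.083
  i(L1)=0.05425  i(V1)=-0.2662

2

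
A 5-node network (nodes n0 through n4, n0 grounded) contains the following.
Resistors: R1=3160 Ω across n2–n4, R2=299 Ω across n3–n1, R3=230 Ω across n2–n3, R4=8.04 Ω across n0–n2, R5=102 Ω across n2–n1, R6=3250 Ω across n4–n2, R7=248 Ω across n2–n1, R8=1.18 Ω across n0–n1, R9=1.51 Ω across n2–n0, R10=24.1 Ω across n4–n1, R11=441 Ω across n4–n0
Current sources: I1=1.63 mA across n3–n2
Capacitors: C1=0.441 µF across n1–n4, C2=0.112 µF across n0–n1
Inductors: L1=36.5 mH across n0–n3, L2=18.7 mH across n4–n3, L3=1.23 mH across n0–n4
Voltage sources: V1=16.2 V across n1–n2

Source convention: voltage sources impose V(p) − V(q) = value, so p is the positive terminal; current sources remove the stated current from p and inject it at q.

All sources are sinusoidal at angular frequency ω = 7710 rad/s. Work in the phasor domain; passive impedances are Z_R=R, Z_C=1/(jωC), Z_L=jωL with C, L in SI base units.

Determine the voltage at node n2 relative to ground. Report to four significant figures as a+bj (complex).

Element admittances at ω=7710 rad/s:
  Y(R1) = 0.0003165+0.000j S between n2,n4
  Y(R2) = 0.003344+0.000j S between n3,n1
  I1: injects 0.00163 A into n2 (from n3)
  Y(R3) = 0.004348+0.000j S between n2,n3
  Y(R4) = 0.1244+0.000j S between n0,n2
  Y(R5) = 0.009804+0.000j S between n2,n1
  Y(C1) = 0.000+0.003400j S between n1,n4
  Y(R6) = 0.0003077+0.000j S between n4,n2
  Y(R7) = 0.004032+0.000j S between n2,n1
  Y(R8) = 0.8475+0.000j S between n0,n1
  Y(L1) = 0.000-0.003553j S between n0,n3
  Y(C2) = 0.000+0.0008635j S between n0,n1
  Y(L2) = 0.000-0.006936j S between n4,n3
  Y(R9) = 0.6623+0.000j S between n2,n0
  Y(L3) = 0.000-0.1054j S between n0,n4
  Y(R10) = 0.04149+0.000j S between n4,n1
  Y(R11) = 0.002268+0.000j S between n4,n0
  V1: constraint V(n1)−V(n2) = 16.2
Assemble and solve the 5×5 MNA system:
  V(n1)=7.634+0.04565j  V(n2)=-8.566+0.04565j  V(n3)=0.5161+0.02185j  V(n4)=0.8069+2.529j
  i(V1)=-7.009+0.03446j

-8.566+0.04565j V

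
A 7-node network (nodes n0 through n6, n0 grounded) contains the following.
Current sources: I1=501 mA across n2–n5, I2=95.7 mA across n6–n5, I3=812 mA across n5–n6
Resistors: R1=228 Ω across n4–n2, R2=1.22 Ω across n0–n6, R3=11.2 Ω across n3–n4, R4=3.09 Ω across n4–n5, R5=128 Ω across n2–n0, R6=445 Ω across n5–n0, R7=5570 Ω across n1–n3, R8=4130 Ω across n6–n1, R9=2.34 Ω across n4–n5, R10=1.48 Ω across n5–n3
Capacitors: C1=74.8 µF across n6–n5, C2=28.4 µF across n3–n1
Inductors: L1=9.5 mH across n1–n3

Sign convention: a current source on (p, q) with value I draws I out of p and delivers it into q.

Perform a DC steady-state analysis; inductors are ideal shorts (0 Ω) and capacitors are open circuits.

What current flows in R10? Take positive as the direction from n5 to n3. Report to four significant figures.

Apply KCL at each of the 6 non-ground nodes and solve the resulting linear system.
Node n1: branches {R7, R8, C2, L1} → V_1 = -74.59
Node n2: branches {I1, R1, R5} → V_2 = -67.89
Node n3: branches {R3, R7, R10, C2, L1} → V_3 = -74.59
Node n4: branches {R1, R3, R4, R9} → V_4 = -74.58
Node n5: branches {I1, I2, R4, R6, R9, R10, C1, I3} → V_5 = -74.62
Node n6: branches {R2, I2, R8, C1, I3} → V_6 = 0.8516
Source currents: i(L1)=0.01827

-0.01913 A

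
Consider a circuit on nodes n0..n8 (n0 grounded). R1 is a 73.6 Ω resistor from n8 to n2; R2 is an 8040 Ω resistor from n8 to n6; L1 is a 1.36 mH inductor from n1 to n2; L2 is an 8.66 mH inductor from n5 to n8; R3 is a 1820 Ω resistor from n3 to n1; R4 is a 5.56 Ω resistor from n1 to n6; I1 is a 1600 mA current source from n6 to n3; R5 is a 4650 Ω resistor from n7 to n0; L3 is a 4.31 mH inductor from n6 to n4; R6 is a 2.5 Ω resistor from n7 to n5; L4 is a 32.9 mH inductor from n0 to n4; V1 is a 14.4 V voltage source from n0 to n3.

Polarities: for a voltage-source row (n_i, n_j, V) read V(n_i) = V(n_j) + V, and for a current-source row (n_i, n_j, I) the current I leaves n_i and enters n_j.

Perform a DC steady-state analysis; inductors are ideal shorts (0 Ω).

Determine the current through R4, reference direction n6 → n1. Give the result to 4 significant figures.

0.007874 A

MNA unknowns: 8 node voltages V₁..V_8 plus 5 source currents (L1, L2, L3, L4, V1)
R1: Y=0.01359 on G[8,2]
R2: Y=0.0001244 on G[8,6]
L1: row V1−V2=0, i_L1 at 1,2
L2: row V5−V8=0, i_L2 at 5,8
R3: Y=0.0005495 on G[3,1]
R4: Y=0.1799 on G[1,6]
I1: z[6]−=1.6, z[3]+=1.6
R5: Y=0.0002151 on G[7,0]
L3: row V6−V4=0, i_L3 at 6,4
R6: Y=0.4000 on G[7,5]
L4: row V0−V4=0, i_L4 at 0,4
V1: row V0−V3=14.4, i_V1 at 0,3
solve → V1=-0.04378, V2=-0.04378, V3=-14.40, V4=0.000, V5=-0.04271, V6=0.000, V7=-0.04269, V8=-0.04271
aux → i_L1=-1.449e-05, i_L2=9.180e-06, i_L3=-1.608, i_L4=1.608, i_V1=-1.608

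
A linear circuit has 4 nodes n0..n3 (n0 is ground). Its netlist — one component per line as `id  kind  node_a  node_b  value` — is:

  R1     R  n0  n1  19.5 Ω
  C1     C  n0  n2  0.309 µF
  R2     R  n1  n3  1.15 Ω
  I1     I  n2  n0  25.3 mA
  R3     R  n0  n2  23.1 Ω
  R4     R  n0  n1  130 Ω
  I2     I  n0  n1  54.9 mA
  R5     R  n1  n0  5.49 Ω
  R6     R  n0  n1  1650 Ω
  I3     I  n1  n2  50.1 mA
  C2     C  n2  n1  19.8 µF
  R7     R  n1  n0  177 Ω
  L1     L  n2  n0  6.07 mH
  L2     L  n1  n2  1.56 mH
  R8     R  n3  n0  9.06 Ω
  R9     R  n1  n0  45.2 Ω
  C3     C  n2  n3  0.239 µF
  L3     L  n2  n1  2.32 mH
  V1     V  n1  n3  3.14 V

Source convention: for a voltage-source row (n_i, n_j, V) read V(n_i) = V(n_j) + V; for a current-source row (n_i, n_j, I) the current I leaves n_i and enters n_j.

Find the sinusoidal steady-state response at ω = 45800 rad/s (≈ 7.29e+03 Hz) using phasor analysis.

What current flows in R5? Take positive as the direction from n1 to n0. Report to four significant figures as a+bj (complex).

Element admittances at ω=45800 rad/s:
  Y(R1) = 0.05128+0.000j S between n0,n1
  Y(C1) = 0.000+0.01415j S between n0,n2
  Y(R2) = 0.8696+0.000j S between n1,n3
  I1: injects 0.0253 A into n0 (from n2)
  Y(R3) = 0.04329+0.000j S between n0,n2
  Y(R4) = 0.007692+0.000j S between n0,n1
  I2: injects 0.0549 A into n1 (from n0)
  Y(R5) = 0.1821+0.000j S between n1,n0
  Y(R6) = 0.0006061+0.000j S between n0,n1
  I3: injects 0.0501 A into n2 (from n1)
  Y(C2) = 0.000+0.9068j S between n2,n1
  Y(R7) = 0.005650+0.000j S between n1,n0
  Y(L1) = 0.000-0.003597j S between n2,n0
  Y(L2) = 0.000-0.01400j S between n1,n2
  Y(R8) = 0.1104+0.000j S between n3,n0
  Y(R9) = 0.02212+0.000j S between n1,n0
  Y(C3) = 0.000+0.01095j S between n2,n3
  Y(L3) = 0.000-0.009411j S between n2,n1
  V1: constraint V(n1)−V(n3) = 3.14
Assemble and solve the 4×4 MNA system:
  V(n1)=0.8936-0.02246j  V(n2)=0.8457-0.009144j  V(n3)=-2.246-0.02246j
  i(V1)=-2.978-0.03632j

0.1628-0.004090j A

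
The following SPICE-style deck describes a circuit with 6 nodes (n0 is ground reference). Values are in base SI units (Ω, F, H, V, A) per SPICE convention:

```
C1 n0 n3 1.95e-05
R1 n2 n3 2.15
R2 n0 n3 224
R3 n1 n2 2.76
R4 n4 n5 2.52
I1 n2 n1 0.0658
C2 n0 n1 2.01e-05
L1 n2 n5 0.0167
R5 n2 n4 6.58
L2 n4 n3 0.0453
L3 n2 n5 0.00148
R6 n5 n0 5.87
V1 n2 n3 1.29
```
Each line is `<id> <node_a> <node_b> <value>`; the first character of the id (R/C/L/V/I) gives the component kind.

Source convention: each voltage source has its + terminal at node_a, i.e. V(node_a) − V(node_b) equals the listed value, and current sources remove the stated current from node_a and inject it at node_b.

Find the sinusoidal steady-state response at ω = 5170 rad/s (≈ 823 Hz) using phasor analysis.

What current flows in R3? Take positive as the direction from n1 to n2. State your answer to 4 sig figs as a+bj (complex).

0.08103-0.07009j A

Element admittances at ω=5170 rad/s:
  Y(C1) = 0.000+0.1008j S between n0,n3
  Y(R1) = 0.4651+0.000j S between n2,n3
  Y(R2) = 0.004464+0.000j S between n0,n3
  Y(R3) = 0.3623+0.000j S between n1,n2
  Y(R4) = 0.3968+0.000j S between n4,n5
  I1: injects 0.0658 A into n1 (from n2)
  Y(C2) = 0.000+0.1039j S between n0,n1
  Y(L1) = 0.000-0.01158j S between n2,n5
  Y(R5) = 0.1520+0.000j S between n2,n4
  Y(L2) = 0.000-0.004270j S between n4,n3
  Y(L3) = 0.000-0.1307j S between n2,n5
  Y(R6) = 0.1704+0.000j S between n5,n0
  V1: constraint V(n2)−V(n3) = 1.29
Assemble and solve the 6×6 MNA system:
  V(n1)=0.6744+0.1466j  V(n2)=0.4508+0.3400j  V(n3)=-0.8392+0.3400j  V(n4)=0.3523+0.1586j  V(n5)=0.3126+0.07632j
  i(V1)=-0.6373-0.07800j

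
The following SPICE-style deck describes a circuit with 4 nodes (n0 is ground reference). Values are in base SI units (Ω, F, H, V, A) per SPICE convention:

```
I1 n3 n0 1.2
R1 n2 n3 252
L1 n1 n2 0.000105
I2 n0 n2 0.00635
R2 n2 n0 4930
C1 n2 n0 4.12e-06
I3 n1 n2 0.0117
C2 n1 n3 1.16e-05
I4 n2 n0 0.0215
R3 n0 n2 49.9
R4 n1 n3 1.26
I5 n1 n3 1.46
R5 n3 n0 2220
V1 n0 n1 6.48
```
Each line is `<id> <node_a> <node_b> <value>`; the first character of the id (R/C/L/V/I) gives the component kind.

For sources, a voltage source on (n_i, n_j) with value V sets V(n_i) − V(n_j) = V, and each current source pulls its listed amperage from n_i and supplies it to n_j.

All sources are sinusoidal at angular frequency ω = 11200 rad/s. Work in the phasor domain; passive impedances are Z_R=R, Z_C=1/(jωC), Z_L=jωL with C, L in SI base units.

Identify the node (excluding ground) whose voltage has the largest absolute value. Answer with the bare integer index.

Apply KCL at each of the 3 non-ground nodes and solve the resulting linear system.
Node n1: branches {L1, I3, C2, R4, I5, V1} → V_1 = -6.480+0.000j
Node n2: branches {R1, L1, I2, R2, C1, I3, I4, R3} → V_2 = -6.846+0.1714j
Node n3: branches {I1, R1, C2, R4, I5, R5} → V_3 = -6.161-0.05113j
Source currents: i(V1)=1.066-0.3125j

2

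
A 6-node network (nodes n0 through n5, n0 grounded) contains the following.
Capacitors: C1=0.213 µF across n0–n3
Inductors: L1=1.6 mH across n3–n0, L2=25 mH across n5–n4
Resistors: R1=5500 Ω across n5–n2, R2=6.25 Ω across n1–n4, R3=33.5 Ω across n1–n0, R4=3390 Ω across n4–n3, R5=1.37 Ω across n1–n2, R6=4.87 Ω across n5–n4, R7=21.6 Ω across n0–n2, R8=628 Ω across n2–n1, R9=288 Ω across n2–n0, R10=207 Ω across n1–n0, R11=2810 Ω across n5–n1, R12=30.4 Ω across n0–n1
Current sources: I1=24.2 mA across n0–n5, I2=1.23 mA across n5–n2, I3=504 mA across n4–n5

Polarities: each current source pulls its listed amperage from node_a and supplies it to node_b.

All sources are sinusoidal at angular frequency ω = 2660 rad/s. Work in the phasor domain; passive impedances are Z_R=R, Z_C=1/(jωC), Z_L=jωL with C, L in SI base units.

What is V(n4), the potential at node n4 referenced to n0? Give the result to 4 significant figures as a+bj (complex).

0.3440-0.0006368j V

Element admittances at ω=2660 rad/s:
  Y(C1) = 0.000+0.0005666j S between n0,n3
  Y(L1) = 0.000-0.2350j S between n3,n0
  Y(R1) = 0.0001818+0.000j S between n5,n2
  I1: injects 0.0242 A into n5 (from n0)
  Y(R2) = 0.1600+0.000j S between n1,n4
  Y(R3) = 0.02985+0.000j S between n1,n0
  Y(R4) = 0.0002950+0.000j S between n4,n3
  Y(R5) = 0.7299+0.000j S between n1,n2
  Y(R6) = 0.2053+0.000j S between n5,n4
  Y(R7) = 0.04630+0.000j S between n0,n2
  Y(R8) = 0.001592+0.000j S between n2,n1
  Y(R9) = 0.003472+0.000j S between n2,n0
  Y(L2) = 0.000-0.01504j S between n5,n4
  I2: injects 0.00123 A into n2 (from n5)
  Y(R10) = 0.004831+0.000j S between n1,n0
  Y(R11) = 0.0003559+0.000j S between n5,n1
  Y(R12) = 0.03289+0.000j S between n0,n1
  I3: injects 0.504 A into n5 (from n4)
Assemble and solve the 5×5 MNA system:
  V(n1)=0.2101-1.603e-05j  V(n2)=0.1989+2.811e-05j  V(n3)=1.346e-06+0.0004329j  V(n4)=0.3440-0.0006368j  V(n5)=2.890+0.1853j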